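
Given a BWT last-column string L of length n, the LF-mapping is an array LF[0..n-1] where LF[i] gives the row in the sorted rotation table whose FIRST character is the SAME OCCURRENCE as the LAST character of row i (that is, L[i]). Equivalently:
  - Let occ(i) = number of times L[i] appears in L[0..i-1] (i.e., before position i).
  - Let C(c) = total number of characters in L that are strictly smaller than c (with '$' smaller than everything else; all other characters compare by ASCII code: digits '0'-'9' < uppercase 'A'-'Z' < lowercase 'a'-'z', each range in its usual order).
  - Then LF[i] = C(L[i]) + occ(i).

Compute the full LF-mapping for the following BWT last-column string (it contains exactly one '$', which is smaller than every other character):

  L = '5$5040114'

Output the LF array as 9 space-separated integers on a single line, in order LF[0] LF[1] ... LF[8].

Char counts: '$':1, '0':2, '1':2, '4':2, '5':2
C (first-col start): C('$')=0, C('0')=1, C('1')=3, C('4')=5, C('5')=7
L[0]='5': occ=0, LF[0]=C('5')+0=7+0=7
L[1]='$': occ=0, LF[1]=C('$')+0=0+0=0
L[2]='5': occ=1, LF[2]=C('5')+1=7+1=8
L[3]='0': occ=0, LF[3]=C('0')+0=1+0=1
L[4]='4': occ=0, LF[4]=C('4')+0=5+0=5
L[5]='0': occ=1, LF[5]=C('0')+1=1+1=2
L[6]='1': occ=0, LF[6]=C('1')+0=3+0=3
L[7]='1': occ=1, LF[7]=C('1')+1=3+1=4
L[8]='4': occ=1, LF[8]=C('4')+1=5+1=6

Answer: 7 0 8 1 5 2 3 4 6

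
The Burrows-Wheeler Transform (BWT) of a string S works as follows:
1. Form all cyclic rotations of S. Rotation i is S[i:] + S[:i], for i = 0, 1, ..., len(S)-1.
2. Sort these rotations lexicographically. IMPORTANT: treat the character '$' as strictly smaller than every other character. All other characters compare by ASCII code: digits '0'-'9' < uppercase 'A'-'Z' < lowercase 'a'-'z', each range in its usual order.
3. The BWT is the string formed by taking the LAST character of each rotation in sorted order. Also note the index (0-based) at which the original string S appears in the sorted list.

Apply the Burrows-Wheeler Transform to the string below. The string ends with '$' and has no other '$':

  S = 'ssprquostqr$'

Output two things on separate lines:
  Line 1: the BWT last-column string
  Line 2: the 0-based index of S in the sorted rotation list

Answer: rustrqps$osq
8

Derivation:
All 12 rotations (rotation i = S[i:]+S[:i]):
  rot[0] = ssprquostqr$
  rot[1] = sprquostqr$s
  rot[2] = prquostqr$ss
  rot[3] = rquostqr$ssp
  rot[4] = quostqr$sspr
  rot[5] = uostqr$ssprq
  rot[6] = ostqr$ssprqu
  rot[7] = stqr$ssprquo
  rot[8] = tqr$ssprquos
  rot[9] = qr$ssprquost
  rot[10] = r$ssprquostq
  rot[11] = $ssprquostqr
Sorted (with $ < everything):
  sorted[0] = $ssprquostqr  (last char: 'r')
  sorted[1] = ostqr$ssprqu  (last char: 'u')
  sorted[2] = prquostqr$ss  (last char: 's')
  sorted[3] = qr$ssprquost  (last char: 't')
  sorted[4] = quostqr$sspr  (last char: 'r')
  sorted[5] = r$ssprquostq  (last char: 'q')
  sorted[6] = rquostqr$ssp  (last char: 'p')
  sorted[7] = sprquostqr$s  (last char: 's')
  sorted[8] = ssprquostqr$  (last char: '$')
  sorted[9] = stqr$ssprquo  (last char: 'o')
  sorted[10] = tqr$ssprquos  (last char: 's')
  sorted[11] = uostqr$ssprq  (last char: 'q')
Last column: rustrqps$osq
Original string S is at sorted index 8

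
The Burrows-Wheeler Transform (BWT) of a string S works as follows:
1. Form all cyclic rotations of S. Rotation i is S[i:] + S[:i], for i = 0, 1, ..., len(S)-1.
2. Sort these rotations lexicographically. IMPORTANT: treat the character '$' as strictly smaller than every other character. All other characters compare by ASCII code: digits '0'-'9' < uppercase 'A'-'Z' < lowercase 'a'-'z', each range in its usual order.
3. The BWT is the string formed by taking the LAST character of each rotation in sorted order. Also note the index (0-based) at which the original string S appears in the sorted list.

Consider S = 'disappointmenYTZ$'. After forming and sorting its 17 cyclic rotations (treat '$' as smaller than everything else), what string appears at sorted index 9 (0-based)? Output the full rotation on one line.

Answer: menYTZ$disappoint

Derivation:
All 17 rotations (rotation i = S[i:]+S[:i]):
  rot[0] = disappointmenYTZ$
  rot[1] = isappointmenYTZ$d
  rot[2] = sappointmenYTZ$di
  rot[3] = appointmenYTZ$dis
  rot[4] = ppointmenYTZ$disa
  rot[5] = pointmenYTZ$disap
  rot[6] = ointmenYTZ$disapp
  rot[7] = intmenYTZ$disappo
  rot[8] = ntmenYTZ$disappoi
  rot[9] = tmenYTZ$disappoin
  rot[10] = menYTZ$disappoint
  rot[11] = enYTZ$disappointm
  rot[12] = nYTZ$disappointme
  rot[13] = YTZ$disappointmen
  rot[14] = TZ$disappointmenY
  rot[15] = Z$disappointmenYT
  rot[16] = $disappointmenYTZ
Sorted (with $ < everything):
  sorted[0] = $disappointmenYTZ
  sorted[1] = TZ$disappointmenY
  sorted[2] = YTZ$disappointmen
  sorted[3] = Z$disappointmenYT
  sorted[4] = appointmenYTZ$dis
  sorted[5] = disappointmenYTZ$
  sorted[6] = enYTZ$disappointm
  sorted[7] = intmenYTZ$disappo
  sorted[8] = isappointmenYTZ$d
  sorted[9] = menYTZ$disappoint
  sorted[10] = nYTZ$disappointme
  sorted[11] = ntmenYTZ$disappoi
  sorted[12] = ointmenYTZ$disapp
  sorted[13] = pointmenYTZ$disap
  sorted[14] = ppointmenYTZ$disa
  sorted[15] = sappointmenYTZ$di
  sorted[16] = tmenYTZ$disappoin
sorted[9] = menYTZ$disappoint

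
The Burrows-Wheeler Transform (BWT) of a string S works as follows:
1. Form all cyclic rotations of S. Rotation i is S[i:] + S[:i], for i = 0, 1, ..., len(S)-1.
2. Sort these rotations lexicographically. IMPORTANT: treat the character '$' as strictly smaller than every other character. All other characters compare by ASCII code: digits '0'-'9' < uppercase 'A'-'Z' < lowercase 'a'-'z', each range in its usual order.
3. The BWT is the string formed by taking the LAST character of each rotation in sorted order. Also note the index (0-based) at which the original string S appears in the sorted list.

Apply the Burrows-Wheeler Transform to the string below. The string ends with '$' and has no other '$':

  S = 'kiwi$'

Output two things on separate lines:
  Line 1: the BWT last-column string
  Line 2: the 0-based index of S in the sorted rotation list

All 5 rotations (rotation i = S[i:]+S[:i]):
  rot[0] = kiwi$
  rot[1] = iwi$k
  rot[2] = wi$ki
  rot[3] = i$kiw
  rot[4] = $kiwi
Sorted (with $ < everything):
  sorted[0] = $kiwi  (last char: 'i')
  sorted[1] = i$kiw  (last char: 'w')
  sorted[2] = iwi$k  (last char: 'k')
  sorted[3] = kiwi$  (last char: '$')
  sorted[4] = wi$ki  (last char: 'i')
Last column: iwk$i
Original string S is at sorted index 3

Answer: iwk$i
3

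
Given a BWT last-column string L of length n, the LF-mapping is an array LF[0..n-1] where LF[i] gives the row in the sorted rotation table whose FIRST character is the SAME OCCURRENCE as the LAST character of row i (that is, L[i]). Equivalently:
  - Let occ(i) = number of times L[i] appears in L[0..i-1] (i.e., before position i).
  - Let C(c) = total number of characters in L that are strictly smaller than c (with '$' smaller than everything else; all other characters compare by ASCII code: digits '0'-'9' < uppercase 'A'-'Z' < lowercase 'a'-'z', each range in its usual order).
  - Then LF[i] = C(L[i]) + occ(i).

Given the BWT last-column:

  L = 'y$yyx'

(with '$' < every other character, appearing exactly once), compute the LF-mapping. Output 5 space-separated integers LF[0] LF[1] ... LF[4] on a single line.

Answer: 2 0 3 4 1

Derivation:
Char counts: '$':1, 'x':1, 'y':3
C (first-col start): C('$')=0, C('x')=1, C('y')=2
L[0]='y': occ=0, LF[0]=C('y')+0=2+0=2
L[1]='$': occ=0, LF[1]=C('$')+0=0+0=0
L[2]='y': occ=1, LF[2]=C('y')+1=2+1=3
L[3]='y': occ=2, LF[3]=C('y')+2=2+2=4
L[4]='x': occ=0, LF[4]=C('x')+0=1+0=1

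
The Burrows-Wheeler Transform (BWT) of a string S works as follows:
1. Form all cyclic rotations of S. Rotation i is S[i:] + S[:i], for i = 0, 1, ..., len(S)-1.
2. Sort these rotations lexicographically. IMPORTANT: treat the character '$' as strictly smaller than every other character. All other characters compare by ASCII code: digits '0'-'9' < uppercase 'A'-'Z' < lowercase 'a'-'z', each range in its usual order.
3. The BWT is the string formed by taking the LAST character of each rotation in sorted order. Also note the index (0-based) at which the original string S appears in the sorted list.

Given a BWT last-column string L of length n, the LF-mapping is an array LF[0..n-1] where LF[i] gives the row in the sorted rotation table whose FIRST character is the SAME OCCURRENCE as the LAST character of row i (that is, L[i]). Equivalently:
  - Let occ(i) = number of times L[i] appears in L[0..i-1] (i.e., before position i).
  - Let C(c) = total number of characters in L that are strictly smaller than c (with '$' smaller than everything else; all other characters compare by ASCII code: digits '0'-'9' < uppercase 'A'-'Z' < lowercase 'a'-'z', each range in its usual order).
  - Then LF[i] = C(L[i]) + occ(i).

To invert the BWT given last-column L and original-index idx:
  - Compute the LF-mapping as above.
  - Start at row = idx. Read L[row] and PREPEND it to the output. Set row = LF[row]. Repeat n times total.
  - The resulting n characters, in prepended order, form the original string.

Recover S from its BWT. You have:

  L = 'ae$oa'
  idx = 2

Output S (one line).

Answer: aoea$

Derivation:
LF mapping: 1 3 0 4 2
Walk LF starting at row 2, prepending L[row]:
  step 1: row=2, L[2]='$', prepend. Next row=LF[2]=0
  step 2: row=0, L[0]='a', prepend. Next row=LF[0]=1
  step 3: row=1, L[1]='e', prepend. Next row=LF[1]=3
  step 4: row=3, L[3]='o', prepend. Next row=LF[3]=4
  step 5: row=4, L[4]='a', prepend. Next row=LF[4]=2
Reversed output: aoea$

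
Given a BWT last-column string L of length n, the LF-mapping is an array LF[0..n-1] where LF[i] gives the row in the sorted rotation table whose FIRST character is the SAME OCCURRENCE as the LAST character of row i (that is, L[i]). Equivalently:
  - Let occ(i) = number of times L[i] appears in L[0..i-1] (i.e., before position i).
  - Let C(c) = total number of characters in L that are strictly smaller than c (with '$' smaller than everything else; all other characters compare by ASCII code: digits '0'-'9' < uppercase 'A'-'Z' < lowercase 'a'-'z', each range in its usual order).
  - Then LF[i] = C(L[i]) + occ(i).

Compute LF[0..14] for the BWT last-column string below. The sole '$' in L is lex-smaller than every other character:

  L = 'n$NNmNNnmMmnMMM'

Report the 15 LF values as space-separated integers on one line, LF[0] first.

Answer: 12 0 5 6 9 7 8 13 10 1 11 14 2 3 4

Derivation:
Char counts: '$':1, 'M':4, 'N':4, 'm':3, 'n':3
C (first-col start): C('$')=0, C('M')=1, C('N')=5, C('m')=9, C('n')=12
L[0]='n': occ=0, LF[0]=C('n')+0=12+0=12
L[1]='$': occ=0, LF[1]=C('$')+0=0+0=0
L[2]='N': occ=0, LF[2]=C('N')+0=5+0=5
L[3]='N': occ=1, LF[3]=C('N')+1=5+1=6
L[4]='m': occ=0, LF[4]=C('m')+0=9+0=9
L[5]='N': occ=2, LF[5]=C('N')+2=5+2=7
L[6]='N': occ=3, LF[6]=C('N')+3=5+3=8
L[7]='n': occ=1, LF[7]=C('n')+1=12+1=13
L[8]='m': occ=1, LF[8]=C('m')+1=9+1=10
L[9]='M': occ=0, LF[9]=C('M')+0=1+0=1
L[10]='m': occ=2, LF[10]=C('m')+2=9+2=11
L[11]='n': occ=2, LF[11]=C('n')+2=12+2=14
L[12]='M': occ=1, LF[12]=C('M')+1=1+1=2
L[13]='M': occ=2, LF[13]=C('M')+2=1+2=3
L[14]='M': occ=3, LF[14]=C('M')+3=1+3=4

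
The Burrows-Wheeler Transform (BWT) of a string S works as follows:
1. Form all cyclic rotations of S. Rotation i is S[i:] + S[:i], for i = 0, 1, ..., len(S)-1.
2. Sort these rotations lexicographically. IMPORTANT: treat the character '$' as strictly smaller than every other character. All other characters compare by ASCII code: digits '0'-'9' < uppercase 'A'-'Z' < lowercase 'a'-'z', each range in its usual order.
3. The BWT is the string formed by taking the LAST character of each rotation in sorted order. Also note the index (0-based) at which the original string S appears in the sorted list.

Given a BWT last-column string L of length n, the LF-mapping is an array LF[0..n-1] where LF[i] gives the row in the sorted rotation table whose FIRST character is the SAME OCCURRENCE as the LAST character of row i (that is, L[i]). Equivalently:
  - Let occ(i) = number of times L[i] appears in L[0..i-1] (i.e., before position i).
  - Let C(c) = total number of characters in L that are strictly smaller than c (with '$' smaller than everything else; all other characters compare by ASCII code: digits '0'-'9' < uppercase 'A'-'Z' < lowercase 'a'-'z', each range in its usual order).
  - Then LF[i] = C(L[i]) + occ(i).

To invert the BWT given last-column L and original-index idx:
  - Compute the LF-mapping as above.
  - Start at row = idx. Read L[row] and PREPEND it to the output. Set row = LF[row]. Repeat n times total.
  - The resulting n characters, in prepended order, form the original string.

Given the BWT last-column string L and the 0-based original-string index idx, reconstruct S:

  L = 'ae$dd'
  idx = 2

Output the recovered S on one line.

Answer: ddea$

Derivation:
LF mapping: 1 4 0 2 3
Walk LF starting at row 2, prepending L[row]:
  step 1: row=2, L[2]='$', prepend. Next row=LF[2]=0
  step 2: row=0, L[0]='a', prepend. Next row=LF[0]=1
  step 3: row=1, L[1]='e', prepend. Next row=LF[1]=4
  step 4: row=4, L[4]='d', prepend. Next row=LF[4]=3
  step 5: row=3, L[3]='d', prepend. Next row=LF[3]=2
Reversed output: ddea$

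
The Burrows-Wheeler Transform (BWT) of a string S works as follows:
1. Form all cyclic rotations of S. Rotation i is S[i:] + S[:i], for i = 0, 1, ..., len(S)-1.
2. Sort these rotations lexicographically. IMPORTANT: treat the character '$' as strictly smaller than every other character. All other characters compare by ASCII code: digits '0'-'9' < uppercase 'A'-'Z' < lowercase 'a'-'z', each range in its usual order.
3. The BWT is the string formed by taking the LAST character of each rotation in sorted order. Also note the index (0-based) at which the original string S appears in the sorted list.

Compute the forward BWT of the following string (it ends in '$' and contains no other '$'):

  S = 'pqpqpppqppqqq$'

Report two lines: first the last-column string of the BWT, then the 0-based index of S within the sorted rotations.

All 14 rotations (rotation i = S[i:]+S[:i]):
  rot[0] = pqpqpppqppqqq$
  rot[1] = qpqpppqppqqq$p
  rot[2] = pqpppqppqqq$pq
  rot[3] = qpppqppqqq$pqp
  rot[4] = pppqppqqq$pqpq
  rot[5] = ppqppqqq$pqpqp
  rot[6] = pqppqqq$pqpqpp
  rot[7] = qppqqq$pqpqppp
  rot[8] = ppqqq$pqpqpppq
  rot[9] = pqqq$pqpqpppqp
  rot[10] = qqq$pqpqpppqpp
  rot[11] = qq$pqpqpppqppq
  rot[12] = q$pqpqpppqppqq
  rot[13] = $pqpqpppqppqqq
Sorted (with $ < everything):
  sorted[0] = $pqpqpppqppqqq  (last char: 'q')
  sorted[1] = pppqppqqq$pqpq  (last char: 'q')
  sorted[2] = ppqppqqq$pqpqp  (last char: 'p')
  sorted[3] = ppqqq$pqpqpppq  (last char: 'q')
  sorted[4] = pqpppqppqqq$pq  (last char: 'q')
  sorted[5] = pqppqqq$pqpqpp  (last char: 'p')
  sorted[6] = pqpqpppqppqqq$  (last char: '$')
  sorted[7] = pqqq$pqpqpppqp  (last char: 'p')
  sorted[8] = q$pqpqpppqppqq  (last char: 'q')
  sorted[9] = qpppqppqqq$pqp  (last char: 'p')
  sorted[10] = qppqqq$pqpqppp  (last char: 'p')
  sorted[11] = qpqpppqppqqq$p  (last char: 'p')
  sorted[12] = qq$pqpqpppqppq  (last char: 'q')
  sorted[13] = qqq$pqpqpppqpp  (last char: 'p')
Last column: qqpqqp$pqpppqp
Original string S is at sorted index 6

Answer: qqpqqp$pqpppqp
6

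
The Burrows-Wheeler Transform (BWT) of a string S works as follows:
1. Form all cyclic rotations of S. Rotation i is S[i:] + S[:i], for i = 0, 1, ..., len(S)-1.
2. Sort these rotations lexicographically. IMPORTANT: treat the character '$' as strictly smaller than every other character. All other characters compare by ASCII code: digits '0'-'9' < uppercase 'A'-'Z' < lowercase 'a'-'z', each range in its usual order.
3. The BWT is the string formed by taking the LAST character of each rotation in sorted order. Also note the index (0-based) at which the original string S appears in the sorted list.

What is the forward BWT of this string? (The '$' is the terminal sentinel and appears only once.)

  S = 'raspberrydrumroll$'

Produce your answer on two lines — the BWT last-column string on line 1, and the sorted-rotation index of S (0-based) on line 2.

Answer: lrpyblours$medrarr
10

Derivation:
All 18 rotations (rotation i = S[i:]+S[:i]):
  rot[0] = raspberrydrumroll$
  rot[1] = aspberrydrumroll$r
  rot[2] = spberrydrumroll$ra
  rot[3] = pberrydrumroll$ras
  rot[4] = berrydrumroll$rasp
  rot[5] = errydrumroll$raspb
  rot[6] = rrydrumroll$raspbe
  rot[7] = rydrumroll$raspber
  rot[8] = ydrumroll$raspberr
  rot[9] = drumroll$raspberry
  rot[10] = rumroll$raspberryd
  rot[11] = umroll$raspberrydr
  rot[12] = mroll$raspberrydru
  rot[13] = roll$raspberrydrum
  rot[14] = oll$raspberrydrumr
  rot[15] = ll$raspberrydrumro
  rot[16] = l$raspberrydrumrol
  rot[17] = $raspberrydrumroll
Sorted (with $ < everything):
  sorted[0] = $raspberrydrumroll  (last char: 'l')
  sorted[1] = aspberrydrumroll$r  (last char: 'r')
  sorted[2] = berrydrumroll$rasp  (last char: 'p')
  sorted[3] = drumroll$raspberry  (last char: 'y')
  sorted[4] = errydrumroll$raspb  (last char: 'b')
  sorted[5] = l$raspberrydrumrol  (last char: 'l')
  sorted[6] = ll$raspberrydrumro  (last char: 'o')
  sorted[7] = mroll$raspberrydru  (last char: 'u')
  sorted[8] = oll$raspberrydrumr  (last char: 'r')
  sorted[9] = pberrydrumroll$ras  (last char: 's')
  sorted[10] = raspberrydrumroll$  (last char: '$')
  sorted[11] = roll$raspberrydrum  (last char: 'm')
  sorted[12] = rrydrumroll$raspbe  (last char: 'e')
  sorted[13] = rumroll$raspberryd  (last char: 'd')
  sorted[14] = rydrumroll$raspber  (last char: 'r')
  sorted[15] = spberrydrumroll$ra  (last char: 'a')
  sorted[16] = umroll$raspberrydr  (last char: 'r')
  sorted[17] = ydrumroll$raspberr  (last char: 'r')
Last column: lrpyblours$medrarr
Original string S is at sorted index 10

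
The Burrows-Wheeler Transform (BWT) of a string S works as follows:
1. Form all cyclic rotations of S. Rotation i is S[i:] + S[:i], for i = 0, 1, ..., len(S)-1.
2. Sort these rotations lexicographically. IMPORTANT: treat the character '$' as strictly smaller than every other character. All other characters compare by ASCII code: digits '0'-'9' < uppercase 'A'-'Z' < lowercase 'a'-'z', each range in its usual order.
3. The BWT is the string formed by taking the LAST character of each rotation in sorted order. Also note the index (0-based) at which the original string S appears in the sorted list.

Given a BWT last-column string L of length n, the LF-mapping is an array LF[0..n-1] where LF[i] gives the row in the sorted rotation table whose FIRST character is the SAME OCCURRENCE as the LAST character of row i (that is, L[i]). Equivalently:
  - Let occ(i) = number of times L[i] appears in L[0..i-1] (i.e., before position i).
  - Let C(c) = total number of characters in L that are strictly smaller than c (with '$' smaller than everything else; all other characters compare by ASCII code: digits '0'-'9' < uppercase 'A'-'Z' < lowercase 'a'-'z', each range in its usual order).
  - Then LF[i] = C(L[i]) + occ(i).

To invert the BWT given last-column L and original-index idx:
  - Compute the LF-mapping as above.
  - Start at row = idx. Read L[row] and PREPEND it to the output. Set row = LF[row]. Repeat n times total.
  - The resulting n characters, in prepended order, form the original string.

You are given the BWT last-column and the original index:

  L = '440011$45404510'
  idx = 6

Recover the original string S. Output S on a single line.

Answer: 11054440004154$

Derivation:
LF mapping: 8 9 1 2 5 6 0 10 13 11 3 12 14 7 4
Walk LF starting at row 6, prepending L[row]:
  step 1: row=6, L[6]='$', prepend. Next row=LF[6]=0
  step 2: row=0, L[0]='4', prepend. Next row=LF[0]=8
  step 3: row=8, L[8]='5', prepend. Next row=LF[8]=13
  step 4: row=13, L[13]='1', prepend. Next row=LF[13]=7
  step 5: row=7, L[7]='4', prepend. Next row=LF[7]=10
  step 6: row=10, L[10]='0', prepend. Next row=LF[10]=3
  step 7: row=3, L[3]='0', prepend. Next row=LF[3]=2
  step 8: row=2, L[2]='0', prepend. Next row=LF[2]=1
  step 9: row=1, L[1]='4', prepend. Next row=LF[1]=9
  step 10: row=9, L[9]='4', prepend. Next row=LF[9]=11
  step 11: row=11, L[11]='4', prepend. Next row=LF[11]=12
  step 12: row=12, L[12]='5', prepend. Next row=LF[12]=14
  step 13: row=14, L[14]='0', prepend. Next row=LF[14]=4
  step 14: row=4, L[4]='1', prepend. Next row=LF[4]=5
  step 15: row=5, L[5]='1', prepend. Next row=LF[5]=6
Reversed output: 11054440004154$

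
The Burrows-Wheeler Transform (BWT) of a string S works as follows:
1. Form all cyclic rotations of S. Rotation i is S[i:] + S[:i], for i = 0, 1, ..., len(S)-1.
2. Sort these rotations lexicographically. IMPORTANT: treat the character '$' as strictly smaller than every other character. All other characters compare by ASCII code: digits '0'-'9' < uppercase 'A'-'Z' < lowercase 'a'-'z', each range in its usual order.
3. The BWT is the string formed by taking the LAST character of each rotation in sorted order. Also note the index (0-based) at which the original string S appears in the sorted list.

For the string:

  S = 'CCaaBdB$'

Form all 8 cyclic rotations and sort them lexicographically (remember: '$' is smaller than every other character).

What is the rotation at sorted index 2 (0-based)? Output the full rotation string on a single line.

Answer: BdB$CCaa

Derivation:
All 8 rotations (rotation i = S[i:]+S[:i]):
  rot[0] = CCaaBdB$
  rot[1] = CaaBdB$C
  rot[2] = aaBdB$CC
  rot[3] = aBdB$CCa
  rot[4] = BdB$CCaa
  rot[5] = dB$CCaaB
  rot[6] = B$CCaaBd
  rot[7] = $CCaaBdB
Sorted (with $ < everything):
  sorted[0] = $CCaaBdB
  sorted[1] = B$CCaaBd
  sorted[2] = BdB$CCaa
  sorted[3] = CCaaBdB$
  sorted[4] = CaaBdB$C
  sorted[5] = aBdB$CCa
  sorted[6] = aaBdB$CC
  sorted[7] = dB$CCaaB
sorted[2] = BdB$CCaa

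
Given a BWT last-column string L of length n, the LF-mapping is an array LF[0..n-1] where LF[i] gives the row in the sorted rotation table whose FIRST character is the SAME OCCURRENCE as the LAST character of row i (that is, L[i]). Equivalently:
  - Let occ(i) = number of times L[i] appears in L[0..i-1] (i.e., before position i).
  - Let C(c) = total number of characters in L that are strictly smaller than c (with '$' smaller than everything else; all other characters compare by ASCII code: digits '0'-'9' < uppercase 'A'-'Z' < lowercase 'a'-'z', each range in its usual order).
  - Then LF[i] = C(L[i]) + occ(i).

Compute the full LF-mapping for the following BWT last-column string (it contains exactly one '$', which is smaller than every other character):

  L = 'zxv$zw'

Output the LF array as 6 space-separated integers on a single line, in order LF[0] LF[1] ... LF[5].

Char counts: '$':1, 'v':1, 'w':1, 'x':1, 'z':2
C (first-col start): C('$')=0, C('v')=1, C('w')=2, C('x')=3, C('z')=4
L[0]='z': occ=0, LF[0]=C('z')+0=4+0=4
L[1]='x': occ=0, LF[1]=C('x')+0=3+0=3
L[2]='v': occ=0, LF[2]=C('v')+0=1+0=1
L[3]='$': occ=0, LF[3]=C('$')+0=0+0=0
L[4]='z': occ=1, LF[4]=C('z')+1=4+1=5
L[5]='w': occ=0, LF[5]=C('w')+0=2+0=2

Answer: 4 3 1 0 5 2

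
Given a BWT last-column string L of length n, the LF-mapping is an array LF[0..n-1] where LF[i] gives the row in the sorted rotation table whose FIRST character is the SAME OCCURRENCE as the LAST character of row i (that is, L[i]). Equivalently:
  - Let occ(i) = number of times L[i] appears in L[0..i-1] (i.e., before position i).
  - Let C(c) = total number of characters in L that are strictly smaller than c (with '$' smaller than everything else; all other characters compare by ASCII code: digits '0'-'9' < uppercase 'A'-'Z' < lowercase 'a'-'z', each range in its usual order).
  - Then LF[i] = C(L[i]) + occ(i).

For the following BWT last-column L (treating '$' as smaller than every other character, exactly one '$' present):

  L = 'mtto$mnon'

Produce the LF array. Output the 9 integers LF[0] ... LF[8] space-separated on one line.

Answer: 1 7 8 5 0 2 3 6 4

Derivation:
Char counts: '$':1, 'm':2, 'n':2, 'o':2, 't':2
C (first-col start): C('$')=0, C('m')=1, C('n')=3, C('o')=5, C('t')=7
L[0]='m': occ=0, LF[0]=C('m')+0=1+0=1
L[1]='t': occ=0, LF[1]=C('t')+0=7+0=7
L[2]='t': occ=1, LF[2]=C('t')+1=7+1=8
L[3]='o': occ=0, LF[3]=C('o')+0=5+0=5
L[4]='$': occ=0, LF[4]=C('$')+0=0+0=0
L[5]='m': occ=1, LF[5]=C('m')+1=1+1=2
L[6]='n': occ=0, LF[6]=C('n')+0=3+0=3
L[7]='o': occ=1, LF[7]=C('o')+1=5+1=6
L[8]='n': occ=1, LF[8]=C('n')+1=3+1=4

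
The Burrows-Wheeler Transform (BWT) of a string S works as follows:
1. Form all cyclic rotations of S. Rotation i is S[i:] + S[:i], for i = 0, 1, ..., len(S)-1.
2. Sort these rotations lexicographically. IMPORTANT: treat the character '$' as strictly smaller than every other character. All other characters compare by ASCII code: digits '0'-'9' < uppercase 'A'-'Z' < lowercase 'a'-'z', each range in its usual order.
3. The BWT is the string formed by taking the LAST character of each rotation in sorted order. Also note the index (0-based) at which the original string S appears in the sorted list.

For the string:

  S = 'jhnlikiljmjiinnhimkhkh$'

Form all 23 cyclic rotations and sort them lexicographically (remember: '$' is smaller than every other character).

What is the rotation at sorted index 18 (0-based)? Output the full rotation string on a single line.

All 23 rotations (rotation i = S[i:]+S[:i]):
  rot[0] = jhnlikiljmjiinnhimkhkh$
  rot[1] = hnlikiljmjiinnhimkhkh$j
  rot[2] = nlikiljmjiinnhimkhkh$jh
  rot[3] = likiljmjiinnhimkhkh$jhn
  rot[4] = ikiljmjiinnhimkhkh$jhnl
  rot[5] = kiljmjiinnhimkhkh$jhnli
  rot[6] = iljmjiinnhimkhkh$jhnlik
  rot[7] = ljmjiinnhimkhkh$jhnliki
  rot[8] = jmjiinnhimkhkh$jhnlikil
  rot[9] = mjiinnhimkhkh$jhnlikilj
  rot[10] = jiinnhimkhkh$jhnlikiljm
  rot[11] = iinnhimkhkh$jhnlikiljmj
  rot[12] = innhimkhkh$jhnlikiljmji
  rot[13] = nnhimkhkh$jhnlikiljmjii
  rot[14] = nhimkhkh$jhnlikiljmjiin
  rot[15] = himkhkh$jhnlikiljmjiinn
  rot[16] = imkhkh$jhnlikiljmjiinnh
  rot[17] = mkhkh$jhnlikiljmjiinnhi
  rot[18] = khkh$jhnlikiljmjiinnhim
  rot[19] = hkh$jhnlikiljmjiinnhimk
  rot[20] = kh$jhnlikiljmjiinnhimkh
  rot[21] = h$jhnlikiljmjiinnhimkhk
  rot[22] = $jhnlikiljmjiinnhimkhkh
Sorted (with $ < everything):
  sorted[0] = $jhnlikiljmjiinnhimkhkh
  sorted[1] = h$jhnlikiljmjiinnhimkhk
  sorted[2] = himkhkh$jhnlikiljmjiinn
  sorted[3] = hkh$jhnlikiljmjiinnhimk
  sorted[4] = hnlikiljmjiinnhimkhkh$j
  sorted[5] = iinnhimkhkh$jhnlikiljmj
  sorted[6] = ikiljmjiinnhimkhkh$jhnl
  sorted[7] = iljmjiinnhimkhkh$jhnlik
  sorted[8] = imkhkh$jhnlikiljmjiinnh
  sorted[9] = innhimkhkh$jhnlikiljmji
  sorted[10] = jhnlikiljmjiinnhimkhkh$
  sorted[11] = jiinnhimkhkh$jhnlikiljm
  sorted[12] = jmjiinnhimkhkh$jhnlikil
  sorted[13] = kh$jhnlikiljmjiinnhimkh
  sorted[14] = khkh$jhnlikiljmjiinnhim
  sorted[15] = kiljmjiinnhimkhkh$jhnli
  sorted[16] = likiljmjiinnhimkhkh$jhn
  sorted[17] = ljmjiinnhimkhkh$jhnliki
  sorted[18] = mjiinnhimkhkh$jhnlikilj
  sorted[19] = mkhkh$jhnlikiljmjiinnhi
  sorted[20] = nhimkhkh$jhnlikiljmjiin
  sorted[21] = nlikiljmjiinnhimkhkh$jh
  sorted[22] = nnhimkhkh$jhnlikiljmjii
sorted[18] = mjiinnhimkhkh$jhnlikilj

Answer: mjiinnhimkhkh$jhnlikilj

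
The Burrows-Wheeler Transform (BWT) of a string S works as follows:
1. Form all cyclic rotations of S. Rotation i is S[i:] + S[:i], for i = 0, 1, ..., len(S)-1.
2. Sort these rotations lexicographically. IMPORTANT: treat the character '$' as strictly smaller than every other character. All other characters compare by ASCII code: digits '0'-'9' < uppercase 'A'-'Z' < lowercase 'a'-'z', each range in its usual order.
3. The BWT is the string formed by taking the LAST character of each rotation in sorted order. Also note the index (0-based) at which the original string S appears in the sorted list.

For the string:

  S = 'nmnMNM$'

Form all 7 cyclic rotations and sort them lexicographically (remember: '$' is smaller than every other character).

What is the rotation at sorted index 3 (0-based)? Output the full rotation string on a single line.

Answer: NM$nmnM

Derivation:
All 7 rotations (rotation i = S[i:]+S[:i]):
  rot[0] = nmnMNM$
  rot[1] = mnMNM$n
  rot[2] = nMNM$nm
  rot[3] = MNM$nmn
  rot[4] = NM$nmnM
  rot[5] = M$nmnMN
  rot[6] = $nmnMNM
Sorted (with $ < everything):
  sorted[0] = $nmnMNM
  sorted[1] = M$nmnMN
  sorted[2] = MNM$nmn
  sorted[3] = NM$nmnM
  sorted[4] = mnMNM$n
  sorted[5] = nMNM$nm
  sorted[6] = nmnMNM$
sorted[3] = NM$nmnM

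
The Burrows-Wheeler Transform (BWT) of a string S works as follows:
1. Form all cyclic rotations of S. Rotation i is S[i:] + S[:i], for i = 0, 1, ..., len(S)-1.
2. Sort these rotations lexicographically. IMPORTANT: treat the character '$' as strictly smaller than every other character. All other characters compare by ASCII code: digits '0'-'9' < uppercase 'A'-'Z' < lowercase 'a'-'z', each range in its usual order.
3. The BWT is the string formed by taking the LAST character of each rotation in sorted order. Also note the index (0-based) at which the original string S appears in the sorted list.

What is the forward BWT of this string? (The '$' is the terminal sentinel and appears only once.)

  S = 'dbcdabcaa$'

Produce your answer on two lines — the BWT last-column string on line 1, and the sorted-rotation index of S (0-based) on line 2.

Answer: aacdadbbc$
9

Derivation:
All 10 rotations (rotation i = S[i:]+S[:i]):
  rot[0] = dbcdabcaa$
  rot[1] = bcdabcaa$d
  rot[2] = cdabcaa$db
  rot[3] = dabcaa$dbc
  rot[4] = abcaa$dbcd
  rot[5] = bcaa$dbcda
  rot[6] = caa$dbcdab
  rot[7] = aa$dbcdabc
  rot[8] = a$dbcdabca
  rot[9] = $dbcdabcaa
Sorted (with $ < everything):
  sorted[0] = $dbcdabcaa  (last char: 'a')
  sorted[1] = a$dbcdabca  (last char: 'a')
  sorted[2] = aa$dbcdabc  (last char: 'c')
  sorted[3] = abcaa$dbcd  (last char: 'd')
  sorted[4] = bcaa$dbcda  (last char: 'a')
  sorted[5] = bcdabcaa$d  (last char: 'd')
  sorted[6] = caa$dbcdab  (last char: 'b')
  sorted[7] = cdabcaa$db  (last char: 'b')
  sorted[8] = dabcaa$dbc  (last char: 'c')
  sorted[9] = dbcdabcaa$  (last char: '$')
Last column: aacdadbbc$
Original string S is at sorted index 9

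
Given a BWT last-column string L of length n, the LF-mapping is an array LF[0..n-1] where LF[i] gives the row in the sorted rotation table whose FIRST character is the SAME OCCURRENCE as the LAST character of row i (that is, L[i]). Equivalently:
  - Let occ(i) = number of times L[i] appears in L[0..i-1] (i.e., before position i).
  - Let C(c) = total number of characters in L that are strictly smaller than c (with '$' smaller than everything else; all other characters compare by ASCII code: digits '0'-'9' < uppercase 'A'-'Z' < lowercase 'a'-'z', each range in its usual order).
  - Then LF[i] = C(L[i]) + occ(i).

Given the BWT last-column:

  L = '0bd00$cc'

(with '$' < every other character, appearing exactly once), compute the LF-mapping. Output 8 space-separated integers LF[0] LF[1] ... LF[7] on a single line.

Char counts: '$':1, '0':3, 'b':1, 'c':2, 'd':1
C (first-col start): C('$')=0, C('0')=1, C('b')=4, C('c')=5, C('d')=7
L[0]='0': occ=0, LF[0]=C('0')+0=1+0=1
L[1]='b': occ=0, LF[1]=C('b')+0=4+0=4
L[2]='d': occ=0, LF[2]=C('d')+0=7+0=7
L[3]='0': occ=1, LF[3]=C('0')+1=1+1=2
L[4]='0': occ=2, LF[4]=C('0')+2=1+2=3
L[5]='$': occ=0, LF[5]=C('$')+0=0+0=0
L[6]='c': occ=0, LF[6]=C('c')+0=5+0=5
L[7]='c': occ=1, LF[7]=C('c')+1=5+1=6

Answer: 1 4 7 2 3 0 5 6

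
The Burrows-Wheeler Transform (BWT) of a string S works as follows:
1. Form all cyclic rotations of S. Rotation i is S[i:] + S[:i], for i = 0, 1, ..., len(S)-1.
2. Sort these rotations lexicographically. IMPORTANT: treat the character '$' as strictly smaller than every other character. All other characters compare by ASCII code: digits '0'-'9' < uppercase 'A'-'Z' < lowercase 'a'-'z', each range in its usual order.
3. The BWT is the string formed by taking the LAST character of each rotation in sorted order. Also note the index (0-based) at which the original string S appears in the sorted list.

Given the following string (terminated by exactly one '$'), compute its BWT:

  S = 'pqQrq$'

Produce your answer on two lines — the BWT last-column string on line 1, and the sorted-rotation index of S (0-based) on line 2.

All 6 rotations (rotation i = S[i:]+S[:i]):
  rot[0] = pqQrq$
  rot[1] = qQrq$p
  rot[2] = Qrq$pq
  rot[3] = rq$pqQ
  rot[4] = q$pqQr
  rot[5] = $pqQrq
Sorted (with $ < everything):
  sorted[0] = $pqQrq  (last char: 'q')
  sorted[1] = Qrq$pq  (last char: 'q')
  sorted[2] = pqQrq$  (last char: '$')
  sorted[3] = q$pqQr  (last char: 'r')
  sorted[4] = qQrq$p  (last char: 'p')
  sorted[5] = rq$pqQ  (last char: 'Q')
Last column: qq$rpQ
Original string S is at sorted index 2

Answer: qq$rpQ
2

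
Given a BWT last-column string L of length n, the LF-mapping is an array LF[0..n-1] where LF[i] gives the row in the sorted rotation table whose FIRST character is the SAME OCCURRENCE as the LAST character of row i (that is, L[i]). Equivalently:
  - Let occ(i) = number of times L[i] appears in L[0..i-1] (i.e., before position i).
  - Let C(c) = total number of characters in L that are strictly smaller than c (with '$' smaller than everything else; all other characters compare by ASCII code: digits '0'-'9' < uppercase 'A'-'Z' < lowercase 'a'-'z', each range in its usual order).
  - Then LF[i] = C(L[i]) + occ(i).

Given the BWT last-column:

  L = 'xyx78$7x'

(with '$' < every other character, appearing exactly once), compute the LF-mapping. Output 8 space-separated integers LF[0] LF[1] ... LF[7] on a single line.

Char counts: '$':1, '7':2, '8':1, 'x':3, 'y':1
C (first-col start): C('$')=0, C('7')=1, C('8')=3, C('x')=4, C('y')=7
L[0]='x': occ=0, LF[0]=C('x')+0=4+0=4
L[1]='y': occ=0, LF[1]=C('y')+0=7+0=7
L[2]='x': occ=1, LF[2]=C('x')+1=4+1=5
L[3]='7': occ=0, LF[3]=C('7')+0=1+0=1
L[4]='8': occ=0, LF[4]=C('8')+0=3+0=3
L[5]='$': occ=0, LF[5]=C('$')+0=0+0=0
L[6]='7': occ=1, LF[6]=C('7')+1=1+1=2
L[7]='x': occ=2, LF[7]=C('x')+2=4+2=6

Answer: 4 7 5 1 3 0 2 6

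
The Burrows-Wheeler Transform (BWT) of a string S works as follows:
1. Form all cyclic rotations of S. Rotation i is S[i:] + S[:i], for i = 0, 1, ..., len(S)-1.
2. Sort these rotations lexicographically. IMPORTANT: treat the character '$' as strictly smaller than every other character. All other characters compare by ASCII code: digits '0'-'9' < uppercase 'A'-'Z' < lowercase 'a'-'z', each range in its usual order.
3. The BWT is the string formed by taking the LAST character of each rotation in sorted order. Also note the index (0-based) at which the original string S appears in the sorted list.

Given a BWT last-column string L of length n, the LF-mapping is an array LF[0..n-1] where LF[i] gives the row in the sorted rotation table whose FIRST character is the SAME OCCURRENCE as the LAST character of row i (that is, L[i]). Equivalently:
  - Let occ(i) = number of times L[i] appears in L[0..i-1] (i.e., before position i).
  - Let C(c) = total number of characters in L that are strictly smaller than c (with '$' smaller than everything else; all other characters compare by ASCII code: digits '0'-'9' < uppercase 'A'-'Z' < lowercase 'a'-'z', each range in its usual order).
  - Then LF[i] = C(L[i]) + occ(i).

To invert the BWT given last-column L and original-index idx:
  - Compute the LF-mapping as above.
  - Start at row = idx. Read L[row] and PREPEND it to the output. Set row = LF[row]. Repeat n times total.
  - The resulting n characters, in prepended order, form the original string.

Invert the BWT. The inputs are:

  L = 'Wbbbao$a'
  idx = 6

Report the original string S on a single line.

LF mapping: 1 4 5 6 2 7 0 3
Walk LF starting at row 6, prepending L[row]:
  step 1: row=6, L[6]='$', prepend. Next row=LF[6]=0
  step 2: row=0, L[0]='W', prepend. Next row=LF[0]=1
  step 3: row=1, L[1]='b', prepend. Next row=LF[1]=4
  step 4: row=4, L[4]='a', prepend. Next row=LF[4]=2
  step 5: row=2, L[2]='b', prepend. Next row=LF[2]=5
  step 6: row=5, L[5]='o', prepend. Next row=LF[5]=7
  step 7: row=7, L[7]='a', prepend. Next row=LF[7]=3
  step 8: row=3, L[3]='b', prepend. Next row=LF[3]=6
Reversed output: baobabW$

Answer: baobabW$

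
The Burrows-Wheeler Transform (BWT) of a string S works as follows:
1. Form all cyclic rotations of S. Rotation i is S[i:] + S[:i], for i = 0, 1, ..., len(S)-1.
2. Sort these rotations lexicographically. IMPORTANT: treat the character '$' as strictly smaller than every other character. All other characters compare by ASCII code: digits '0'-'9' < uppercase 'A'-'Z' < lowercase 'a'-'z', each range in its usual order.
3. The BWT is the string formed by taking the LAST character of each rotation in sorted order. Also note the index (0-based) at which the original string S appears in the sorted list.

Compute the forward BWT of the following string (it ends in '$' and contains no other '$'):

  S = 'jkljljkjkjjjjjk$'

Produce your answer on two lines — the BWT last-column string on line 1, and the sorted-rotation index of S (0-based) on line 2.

Answer: kkjjjjkl$ljjjjjk
8

Derivation:
All 16 rotations (rotation i = S[i:]+S[:i]):
  rot[0] = jkljljkjkjjjjjk$
  rot[1] = kljljkjkjjjjjk$j
  rot[2] = ljljkjkjjjjjk$jk
  rot[3] = jljkjkjjjjjk$jkl
  rot[4] = ljkjkjjjjjk$jklj
  rot[5] = jkjkjjjjjk$jkljl
  rot[6] = kjkjjjjjk$jkljlj
  rot[7] = jkjjjjjk$jkljljk
  rot[8] = kjjjjjk$jkljljkj
  rot[9] = jjjjjk$jkljljkjk
  rot[10] = jjjjk$jkljljkjkj
  rot[11] = jjjk$jkljljkjkjj
  rot[12] = jjk$jkljljkjkjjj
  rot[13] = jk$jkljljkjkjjjj
  rot[14] = k$jkljljkjkjjjjj
  rot[15] = $jkljljkjkjjjjjk
Sorted (with $ < everything):
  sorted[0] = $jkljljkjkjjjjjk  (last char: 'k')
  sorted[1] = jjjjjk$jkljljkjk  (last char: 'k')
  sorted[2] = jjjjk$jkljljkjkj  (last char: 'j')
  sorted[3] = jjjk$jkljljkjkjj  (last char: 'j')
  sorted[4] = jjk$jkljljkjkjjj  (last char: 'j')
  sorted[5] = jk$jkljljkjkjjjj  (last char: 'j')
  sorted[6] = jkjjjjjk$jkljljk  (last char: 'k')
  sorted[7] = jkjkjjjjjk$jkljl  (last char: 'l')
  sorted[8] = jkljljkjkjjjjjk$  (last char: '$')
  sorted[9] = jljkjkjjjjjk$jkl  (last char: 'l')
  sorted[10] = k$jkljljkjkjjjjj  (last char: 'j')
  sorted[11] = kjjjjjk$jkljljkj  (last char: 'j')
  sorted[12] = kjkjjjjjk$jkljlj  (last char: 'j')
  sorted[13] = kljljkjkjjjjjk$j  (last char: 'j')
  sorted[14] = ljkjkjjjjjk$jklj  (last char: 'j')
  sorted[15] = ljljkjkjjjjjk$jk  (last char: 'k')
Last column: kkjjjjkl$ljjjjjk
Original string S is at sorted index 8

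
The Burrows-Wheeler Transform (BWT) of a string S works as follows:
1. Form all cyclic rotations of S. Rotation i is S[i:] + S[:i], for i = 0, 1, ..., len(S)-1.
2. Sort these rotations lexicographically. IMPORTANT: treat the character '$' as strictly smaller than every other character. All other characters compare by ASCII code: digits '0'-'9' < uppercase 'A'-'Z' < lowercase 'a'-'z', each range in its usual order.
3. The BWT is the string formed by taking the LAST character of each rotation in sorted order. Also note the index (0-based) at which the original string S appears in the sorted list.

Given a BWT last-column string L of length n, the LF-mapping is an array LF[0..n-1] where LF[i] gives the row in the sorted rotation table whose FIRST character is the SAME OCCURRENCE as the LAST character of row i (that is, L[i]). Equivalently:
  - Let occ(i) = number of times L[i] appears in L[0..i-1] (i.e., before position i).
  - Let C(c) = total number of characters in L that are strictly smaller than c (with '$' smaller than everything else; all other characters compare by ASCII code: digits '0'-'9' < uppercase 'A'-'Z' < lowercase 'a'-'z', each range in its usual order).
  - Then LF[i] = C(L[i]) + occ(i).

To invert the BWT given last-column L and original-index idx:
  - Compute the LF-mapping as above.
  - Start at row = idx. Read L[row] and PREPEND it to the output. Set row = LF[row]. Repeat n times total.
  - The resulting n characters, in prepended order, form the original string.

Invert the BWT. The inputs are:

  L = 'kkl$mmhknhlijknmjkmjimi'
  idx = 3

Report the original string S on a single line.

LF mapping: 9 10 14 0 16 17 1 11 21 2 15 3 6 12 22 18 7 13 19 8 4 20 5
Walk LF starting at row 3, prepending L[row]:
  step 1: row=3, L[3]='$', prepend. Next row=LF[3]=0
  step 2: row=0, L[0]='k', prepend. Next row=LF[0]=9
  step 3: row=9, L[9]='h', prepend. Next row=LF[9]=2
  step 4: row=2, L[2]='l', prepend. Next row=LF[2]=14
  step 5: row=14, L[14]='n', prepend. Next row=LF[14]=22
  step 6: row=22, L[22]='i', prepend. Next row=LF[22]=5
  step 7: row=5, L[5]='m', prepend. Next row=LF[5]=17
  step 8: row=17, L[17]='k', prepend. Next row=LF[17]=13
  step 9: row=13, L[13]='k', prepend. Next row=LF[13]=12
  step 10: row=12, L[12]='j', prepend. Next row=LF[12]=6
  step 11: row=6, L[6]='h', prepend. Next row=LF[6]=1
  step 12: row=1, L[1]='k', prepend. Next row=LF[1]=10
  step 13: row=10, L[10]='l', prepend. Next row=LF[10]=15
  step 14: row=15, L[15]='m', prepend. Next row=LF[15]=18
  step 15: row=18, L[18]='m', prepend. Next row=LF[18]=19
  step 16: row=19, L[19]='j', prepend. Next row=LF[19]=8
  step 17: row=8, L[8]='n', prepend. Next row=LF[8]=21
  step 18: row=21, L[21]='m', prepend. Next row=LF[21]=20
  step 19: row=20, L[20]='i', prepend. Next row=LF[20]=4
  step 20: row=4, L[4]='m', prepend. Next row=LF[4]=16
  step 21: row=16, L[16]='j', prepend. Next row=LF[16]=7
  step 22: row=7, L[7]='k', prepend. Next row=LF[7]=11
  step 23: row=11, L[11]='i', prepend. Next row=LF[11]=3
Reversed output: ikjmimnjmmlkhjkkminlhk$

Answer: ikjmimnjmmlkhjkkminlhk$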